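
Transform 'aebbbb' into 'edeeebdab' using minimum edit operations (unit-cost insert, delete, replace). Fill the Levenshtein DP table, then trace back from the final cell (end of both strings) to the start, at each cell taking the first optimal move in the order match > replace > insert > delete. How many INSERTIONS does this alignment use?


Edit distance = 6. Backtracking from cell (6, 9) with preference match > replace > insert > delete,
then listing the resulting alignment 'aebbbb' -> 'edeeebdab' left to right:
  Step 1: insert 'e' [insertion #1]
  Step 2: insert 'd' [insertion #2]
  Step 3: insert 'e' [insertion #3]
  Step 4: replace a->e
  Step 5: keep 'e'
  Step 6: keep 'b'
  Step 7: replace b->d
  Step 8: replace b->a
  Step 9: keep 'b'
Total insertions: 3

3


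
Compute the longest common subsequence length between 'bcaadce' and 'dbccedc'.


DP table for LCS of 'bcaadce' and 'dbccedc':
       d  b  c  c  e  d  c
    0  0  0  0  0  0  0  0
  b 0  0  1  1  1  1  1  1
  c 0  0  1  2  2  2  2  2
  a 0  0  1  2  2  2  2  2
  a 0  0  1  2  2  2  2  2
  d 0  1  1  2  2  2  3  3
  c 0  1  1  2  3  3  3  4
  e 0  1  1  2  3  4  4  4
LCS: 'bcdc'
LCS length = 4

4


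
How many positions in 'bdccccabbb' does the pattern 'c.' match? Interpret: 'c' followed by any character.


Pattern: c. means 'c' followed by any character.
Scanning 'bdccccabbb' position-by-position:
  Pos 0: window 'bd' -> no
  Pos 1: window 'dc' -> no
  Pos 2: window 'cc' -> MATCH
  Pos 3: window 'cc' -> MATCH
  Pos 4: window 'cc' -> MATCH
  Pos 5: window 'ca' -> MATCH
  Pos 6: window 'ab' -> no
  Pos 7: window 'bb' -> no
  Pos 8: window 'bb' -> no
  Pos 9: window 'b' -> no
Total matches: 4

4


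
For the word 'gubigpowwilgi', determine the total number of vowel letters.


Scanning each character of 'gubigpowwilgi':
  Position 1: 'g' -> consonant (running count: 0)
  Position 2: 'u' -> vowel (running count: 1)
  Position 3: 'b' -> consonant (running count: 1)
  Position 4: 'i' -> vowel (running count: 2)
  Position 5: 'g' -> consonant (running count: 2)
  Position 6: 'p' -> consonant (running count: 2)
  Position 7: 'o' -> vowel (running count: 3)
  Position 8: 'w' -> consonant (running count: 3)
  Position 9: 'w' -> consonant (running count: 3)
  Position 10: 'i' -> vowel (running count: 4)
  Position 11: 'l' -> consonant (running count: 4)
  Position 12: 'g' -> consonant (running count: 4)
  Position 13: 'i' -> vowel (running count: 5)
Total vowels: 5

5


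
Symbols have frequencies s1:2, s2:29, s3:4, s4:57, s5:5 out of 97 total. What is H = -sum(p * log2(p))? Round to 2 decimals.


Computing entropy H = -sum(p_i * log2(p_i)):
  s1: p = 2/97 = 0.0206, -p*log2(p) = 0.1155
  s2: p = 29/97 = 0.2990, -p*log2(p) = 0.5208
  s3: p = 4/97 = 0.0412, -p*log2(p) = 0.1897
  s4: p = 57/97 = 0.5876, -p*log2(p) = 0.4507
  s5: p = 5/97 = 0.0515, -p*log2(p) = 0.2205
H = sum of terms = 1.4972
Rounded to 2 decimals: 1.50

1.50


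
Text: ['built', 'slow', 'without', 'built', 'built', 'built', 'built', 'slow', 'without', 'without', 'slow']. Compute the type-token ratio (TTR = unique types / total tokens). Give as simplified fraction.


Tokens: 11
Unique types: ('built', 'slow', 'without') = 3
TTR = 3/11
Already in lowest terms.

3/11


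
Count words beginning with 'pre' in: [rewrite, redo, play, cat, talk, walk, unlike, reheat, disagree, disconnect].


Checking each word for prefix 'pre':
  'rewrite' -> no (count: 0)
  'redo' -> no (count: 0)
  'play' -> no (count: 0)
  'cat' -> no (count: 0)
  'talk' -> no (count: 0)
  'walk' -> no (count: 0)
  'unlike' -> no (count: 0)
  'reheat' -> no (count: 0)
  'disagree' -> no (count: 0)
  'disconnect' -> no (count: 0)
Total with prefix 'pre': 0

0


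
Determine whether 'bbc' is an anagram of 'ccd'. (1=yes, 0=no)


Sort characters of 'bbc': 'bbc'
Sort characters of 'ccd': 'ccd'
Sorted forms differ -> they are NOT anagrams
Result: 0

0


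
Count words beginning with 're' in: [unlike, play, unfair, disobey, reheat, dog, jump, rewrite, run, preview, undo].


Checking each word for prefix 're':
  'unlike' -> no (count: 0)
  'play' -> no (count: 0)
  'unfair' -> no (count: 0)
  'disobey' -> no (count: 0)
  'reheat' -> YES, starts with 're' (count: 1)
  'dog' -> no (count: 1)
  'jump' -> no (count: 1)
  'rewrite' -> YES, starts with 're' (count: 2)
  'run' -> no (count: 2)
  'preview' -> no (count: 2)
  'undo' -> no (count: 2)
Total with prefix 're': 2

2


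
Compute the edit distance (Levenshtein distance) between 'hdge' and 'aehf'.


Building DP table for s1='hdge' (len 4) and s2='aehf' (len 4):
       a  e  h  f
    0  1  2  3  4
  h 1  1  2  2  3
  d 2  2  2  3  3
  g 3  3  3  3  4
  e 4  4  3  4  4
Edit distance = dp[4][4] = 4

4


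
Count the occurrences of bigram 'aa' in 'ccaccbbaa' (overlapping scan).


Scanning 'ccaccbbaa' for bigram 'aa':
  Position 0: 'cc' -> no
  Position 1: 'ca' -> no
  Position 2: 'ac' -> no
  Position 3: 'cc' -> no
  Position 4: 'cb' -> no
  Position 5: 'bb' -> no
  Position 6: 'ba' -> no
  Position 7: 'aa' -> MATCH
Total matches: 1

1


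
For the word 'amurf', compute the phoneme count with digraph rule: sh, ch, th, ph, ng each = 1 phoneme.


Parsing 'amurf' greedily, digraphs first:
  'a' -> vowel phoneme (phonemes so far: 1)
  'm' -> consonant phoneme (phonemes so far: 2)
  'u' -> vowel phoneme (phonemes so far: 3)
  'r' -> consonant phoneme (phonemes so far: 4)
  'f' -> consonant phoneme (phonemes so far: 5)
Total phonemes: 5

5


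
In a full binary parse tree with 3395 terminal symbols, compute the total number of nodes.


Leaf nodes (terminals): 3395
Internal nodes = n - 1 = 3395 - 1 = 3394
Total = leaves + internal = 3395 + 3394 = 6789

6789


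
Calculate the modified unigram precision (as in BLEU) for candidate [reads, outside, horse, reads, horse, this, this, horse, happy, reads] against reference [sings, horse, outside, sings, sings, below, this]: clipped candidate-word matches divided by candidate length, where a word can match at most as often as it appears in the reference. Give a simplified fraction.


Reference word counts: {'below': 1, 'horse': 1, 'outside': 1, 'sings': 3, 'this': 1}
Checking each candidate word (with clipping):
  'reads' -> not in reference -> no match (matches: 0)
  'outside' -> in reference (ref count 1, used 1/1) -> match (matches: 1)
  'horse' -> in reference (ref count 1, used 1/1) -> match (matches: 2)
  'reads' -> not in reference -> no match (matches: 2)
  'horse' -> ref count 1 already used up (1/1) -> clipped, no match (matches: 2)
  'this' -> in reference (ref count 1, used 1/1) -> match (matches: 3)
  'this' -> ref count 1 already used up (1/1) -> clipped, no match (matches: 3)
  'horse' -> ref count 1 already used up (1/1) -> clipped, no match (matches: 3)
  'happy' -> not in reference -> no match (matches: 3)
  'reads' -> not in reference -> no match (matches: 3)
Clipped matches: 3, Candidate length: 10
Precision = 3/10

3/10


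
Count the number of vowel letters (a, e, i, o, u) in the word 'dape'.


Scanning each character of 'dape':
  Position 1: 'd' -> consonant (running count: 0)
  Position 2: 'a' -> vowel (running count: 1)
  Position 3: 'p' -> consonant (running count: 1)
  Position 4: 'e' -> vowel (running count: 2)
Total vowels: 2

2


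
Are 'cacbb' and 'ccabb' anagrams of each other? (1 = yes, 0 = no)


Sort characters of 'cacbb': 'abbcc'
Sort characters of 'ccabb': 'abbcc'
Sorted forms match -> they ARE anagrams
Result: 1

1


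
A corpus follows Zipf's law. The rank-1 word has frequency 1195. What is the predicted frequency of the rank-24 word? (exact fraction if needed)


Zipf's law: freq(rank) = f1 / rank
f1 = 1195, rank = 24
freq = 1195 / 24
GCD(1195, 24) = 1
Simplified: 1195/24

1195/24


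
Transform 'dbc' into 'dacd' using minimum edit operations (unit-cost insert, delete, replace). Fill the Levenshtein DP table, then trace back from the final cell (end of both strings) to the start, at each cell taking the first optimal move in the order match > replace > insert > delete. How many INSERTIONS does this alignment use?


Edit distance = 2. Backtracking from cell (3, 4) with preference match > replace > insert > delete,
then listing the resulting alignment 'dbc' -> 'dacd' left to right:
  Step 1: keep 'd'
  Step 2: replace b->a
  Step 3: keep 'c'
  Step 4: insert 'd' [insertion #1]
Total insertions: 1

1


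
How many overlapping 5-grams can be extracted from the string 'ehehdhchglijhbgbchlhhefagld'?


String 'ehehdhchglijhbgbchlhhefagld' has length L = 27.
Number of overlapping n-grams = L - n + 1
Substituting: 27 - 5 + 1 = 23

23


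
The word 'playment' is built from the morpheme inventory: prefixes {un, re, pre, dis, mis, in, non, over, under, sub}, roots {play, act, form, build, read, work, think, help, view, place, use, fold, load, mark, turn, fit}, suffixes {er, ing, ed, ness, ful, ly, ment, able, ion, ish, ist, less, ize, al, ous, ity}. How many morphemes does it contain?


Segmenting 'playment' against the inventory:
  'play' -> root (morpheme 1)
  'ment' -> suffix (morpheme 2)
Total morphemes: 2

2


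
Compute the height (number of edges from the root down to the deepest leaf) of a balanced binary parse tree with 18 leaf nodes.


In a balanced binary tree with n leaves the deepest leaf is ceil(log2(n)) edges below the root.
log2(18) = 4.1699
ceil(4.1699) = 5
height (edges) = 5

5


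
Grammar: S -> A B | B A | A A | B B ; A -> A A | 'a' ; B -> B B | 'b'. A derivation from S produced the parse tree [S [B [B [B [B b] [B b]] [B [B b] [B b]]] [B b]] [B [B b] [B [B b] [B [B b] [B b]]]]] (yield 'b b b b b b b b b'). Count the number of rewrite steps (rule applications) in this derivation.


Every bracketed nonterminal node [X ...] in the tree is produced by exactly one rule application.
Reading the tree off as a leftmost derivation:
  Step 1: S  =>  B B   (applied S -> B B)
  Step 2: B B  =>  B B B   (applied B -> B B)
  Step 3: B B B  =>  B B B B   (applied B -> B B)
  Step 4: B B B B  =>  B B B B B   (applied B -> B B)
  Step 5: B B B B B  =>  b B B B B   (applied B -> b)
  Step 6: b B B B B  =>  b b B B B   (applied B -> b)
  Step 7: b b B B B  =>  b b B B B B   (applied B -> B B)
  Step 8: b b B B B B  =>  b b b B B B   (applied B -> b)
  Step 9: b b b B B B  =>  b b b b B B   (applied B -> b)
  Step 10: b b b b B B  =>  b b b b b B   (applied B -> b)
  Step 11: b b b b b B  =>  b b b b b B B   (applied B -> B B)
  Step 12: b b b b b B B  =>  b b b b b b B   (applied B -> b)
  Step 13: b b b b b b B  =>  b b b b b b B B   (applied B -> B B)
  Step 14: b b b b b b B B  =>  b b b b b b b B   (applied B -> b)
  Step 15: b b b b b b b B  =>  b b b b b b b B B   (applied B -> B B)
  Step 16: b b b b b b b B B  =>  b b b b b b b b B   (applied B -> b)
  Step 17: b b b b b b b b B  =>  b b b b b b b b b   (applied B -> b)
Final yield: b b b b b b b b b
Total rewrite steps: 17

17


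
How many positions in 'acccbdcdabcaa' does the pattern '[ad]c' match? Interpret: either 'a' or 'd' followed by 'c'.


Pattern: [ad]c means either 'a' or 'd' followed by 'c'.
Scanning 'acccbdcdabcaa' position-by-position:
  Pos 0: window 'ac' -> MATCH
  Pos 1: window 'cc' -> no
  Pos 2: window 'cc' -> no
  Pos 3: window 'cb' -> no
  Pos 4: window 'bd' -> no
  Pos 5: window 'dc' -> MATCH
  Pos 6: window 'cd' -> no
  Pos 7: window 'da' -> no
  Pos 8: window 'ab' -> no
  Pos 9: window 'bc' -> no
  Pos 10: window 'ca' -> no
  Pos 11: window 'aa' -> no
  Pos 12: window 'a' -> no
Total matches: 2

2


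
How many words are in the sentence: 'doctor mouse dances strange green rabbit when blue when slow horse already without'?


Counting words by splitting on spaces:
  Word 1: 'doctor'
  Word 2: 'mouse'
  Word 3: 'dances'
  Word 4: 'strange'
  Word 5: 'green'
  Word 6: 'rabbit'
  Word 7: 'when'
  Word 8: 'blue'
  Word 9: 'when'
  Word 10: 'slow'
  Word 11: 'horse'
  Word 12: 'already'
  Word 13: 'without'
Total words: 13

13


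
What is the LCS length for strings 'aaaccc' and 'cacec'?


DP table for LCS of 'aaaccc' and 'cacec':
       c  a  c  e  c
    0  0  0  0  0  0
  a 0  0  1  1  1  1
  a 0  0  1  1  1  1
  a 0  0  1  1  1  1
  c 0  1  1  2  2  2
  c 0  1  1  2  2  3
  c 0  1  1  2  2  3
LCS: 'acc'
LCS length = 3

3


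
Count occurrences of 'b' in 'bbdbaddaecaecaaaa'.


Scanning 'bbdbaddaecaecaaaa' for 'b':
  Position 0: 'b' -> MATCH (count: 1)
  Position 1: 'b' -> MATCH (count: 2)
  Position 3: 'b' -> MATCH (count: 3)
Total occurrences of 'b': 3

3


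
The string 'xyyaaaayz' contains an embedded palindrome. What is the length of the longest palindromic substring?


Scanning 'xyyaaaayz' for palindromic substrings.
Substring at positions 2-7: 'yaaaay'.
Check: reverse('yaaaay') = 'yaaaay' -> palindrome confirmed.
Neighbouring characters ('y' / 'z') break symmetry, so it cannot extend further.
No longer palindromic substring exists; longest length = 6

6


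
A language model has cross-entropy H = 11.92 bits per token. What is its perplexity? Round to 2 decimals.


Perplexity formula: PP = 2^H
H = 11.92
PP = 2^11.92
Decompose: 2^11.92 = 2^11 * 2^0.92
2^11 = 2048, 2^0.92 ~ 1.8921153
PP ~ 2048 * 1.8921153 = 3875.0521344
Rounded to 2 decimals: 3875.05

3875.05


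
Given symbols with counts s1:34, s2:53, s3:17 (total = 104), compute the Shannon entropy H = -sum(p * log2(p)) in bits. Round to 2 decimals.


Computing entropy H = -sum(p_i * log2(p_i)):
  s1: p = 34/104 = 0.3269, -p*log2(p) = 0.5273
  s2: p = 53/104 = 0.5096, -p*log2(p) = 0.4956
  s3: p = 17/104 = 0.1635, -p*log2(p) = 0.4271
H = sum of terms = 1.4500
Rounded to 2 decimals: 1.45

1.45


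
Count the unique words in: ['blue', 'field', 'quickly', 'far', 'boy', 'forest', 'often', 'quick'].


Listing all tokens and tracking unique types:
  Token 1: 'blue' -> NEW (unique so far: 1)
  Token 2: 'field' -> NEW (unique so far: 2)
  Token 3: 'quickly' -> NEW (unique so far: 3)
  Token 4: 'far' -> NEW (unique so far: 4)
  Token 5: 'boy' -> NEW (unique so far: 5)
  Token 6: 'forest' -> NEW (unique so far: 6)
  Token 7: 'often' -> NEW (unique so far: 7)
  Token 8: 'quick' -> NEW (unique so far: 8)
Unique types: ('blue', 'boy', 'far', 'field', 'forest', 'often', 'quick', 'quickly')
Vocabulary size: 8

8


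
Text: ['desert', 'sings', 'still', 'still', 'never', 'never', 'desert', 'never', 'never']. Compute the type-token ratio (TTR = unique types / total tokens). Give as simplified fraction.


Tokens: 9
Unique types: ('desert', 'never', 'sings', 'still') = 4
TTR = 4/9
Already in lowest terms.

4/9


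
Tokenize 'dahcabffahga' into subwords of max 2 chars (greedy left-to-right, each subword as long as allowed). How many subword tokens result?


'dahcabffahga' has 12 characters.
Chunking with max size 2:
  Chunk 1: 'da' (positions 0-1)
  Chunk 2: 'hc' (positions 2-3)
  Chunk 3: 'ab' (positions 4-5)
  Chunk 4: 'ff' (positions 6-7)
  Chunk 5: 'ah' (positions 8-9)
  Chunk 6: 'ga' (positions 10-11)
Total chunks: ceil(12 / 2) = 6

6


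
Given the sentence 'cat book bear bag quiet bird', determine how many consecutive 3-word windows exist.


Word trigrams from [6] words:
  Trigram 1: (cat book bear)
  Trigram 2: (book bear bag)
  Trigram 3: (bear bag quiet)
  Trigram 4: (bag quiet bird)
Total word trigrams: 6 - 2 = 4

4


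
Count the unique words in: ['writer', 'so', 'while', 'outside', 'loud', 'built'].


Listing all tokens and tracking unique types:
  Token 1: 'writer' -> NEW (unique so far: 1)
  Token 2: 'so' -> NEW (unique so far: 2)
  Token 3: 'while' -> NEW (unique so far: 3)
  Token 4: 'outside' -> NEW (unique so far: 4)
  Token 5: 'loud' -> NEW (unique so far: 5)
  Token 6: 'built' -> NEW (unique so far: 6)
Unique types: ('built', 'loud', 'outside', 'so', 'while', 'writer')
Vocabulary size: 6

6


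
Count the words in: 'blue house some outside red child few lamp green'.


Counting words by splitting on spaces:
  Word 1: 'blue'
  Word 2: 'house'
  Word 3: 'some'
  Word 4: 'outside'
  Word 5: 'red'
  Word 6: 'child'
  Word 7: 'few'
  Word 8: 'lamp'
  Word 9: 'green'
Total words: 9

9


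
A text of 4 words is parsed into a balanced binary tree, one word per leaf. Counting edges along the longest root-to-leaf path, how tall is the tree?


In a balanced binary tree with n leaves the deepest leaf is ceil(log2(n)) edges below the root.
log2(4) = 2.0000
ceil(2.0000) = 2
height (edges) = 2

2


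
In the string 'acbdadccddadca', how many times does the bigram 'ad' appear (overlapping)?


Scanning 'acbdadccddadca' for bigram 'ad':
  Position 0: 'ac' -> no
  Position 1: 'cb' -> no
  Position 2: 'bd' -> no
  Position 3: 'da' -> no
  Position 4: 'ad' -> MATCH
  Position 5: 'dc' -> no
  Position 6: 'cc' -> no
  Position 7: 'cd' -> no
  Position 8: 'dd' -> no
  Position 9: 'da' -> no
  Position 10: 'ad' -> MATCH
  Position 11: 'dc' -> no
  Position 12: 'ca' -> no
Total matches: 2

2


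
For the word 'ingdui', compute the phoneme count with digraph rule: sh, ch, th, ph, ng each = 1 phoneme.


Parsing 'ingdui' greedily, digraphs first:
  'i' -> vowel phoneme (phonemes so far: 1)
  'ng' -> digraph (1 consonant phoneme) (phonemes so far: 2)
  'd' -> consonant phoneme (phonemes so far: 3)
  'u' -> vowel phoneme (phonemes so far: 4)
  'i' -> vowel phoneme (phonemes so far: 5)
Total phonemes: 5

5


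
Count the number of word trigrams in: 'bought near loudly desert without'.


Word trigrams from [5] words:
  Trigram 1: (bought near loudly)
  Trigram 2: (near loudly desert)
  Trigram 3: (loudly desert without)
Total word trigrams: 5 - 2 = 3

3


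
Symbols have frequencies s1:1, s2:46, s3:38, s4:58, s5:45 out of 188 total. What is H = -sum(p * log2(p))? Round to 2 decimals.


Computing entropy H = -sum(p_i * log2(p_i)):
  s1: p = 1/188 = 0.0053, -p*log2(p) = 0.0402
  s2: p = 46/188 = 0.2447, -p*log2(p) = 0.4970
  s3: p = 38/188 = 0.2021, -p*log2(p) = 0.4662
  s4: p = 58/188 = 0.3085, -p*log2(p) = 0.5234
  s5: p = 45/188 = 0.2394, -p*log2(p) = 0.4937
H = sum of terms = 2.0205
Rounded to 2 decimals: 2.02

2.02


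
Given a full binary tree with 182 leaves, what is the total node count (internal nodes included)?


Leaf nodes (terminals): 182
Internal nodes = n - 1 = 182 - 1 = 181
Total = leaves + internal = 182 + 181 = 363

363


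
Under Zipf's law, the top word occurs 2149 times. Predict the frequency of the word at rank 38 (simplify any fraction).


Zipf's law: freq(rank) = f1 / rank
f1 = 2149, rank = 38
freq = 2149 / 38
GCD(2149, 38) = 1
Simplified: 2149/38

2149/38


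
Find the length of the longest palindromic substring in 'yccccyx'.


Scanning 'yccccyx' for palindromic substrings.
Substring at positions 0-5: 'yccccy'.
Check: reverse('yccccy') = 'yccccy' -> palindrome confirmed.
Neighbouring characters ('-' / 'x') break symmetry, so it cannot extend further.
No longer palindromic substring exists; longest length = 6

6


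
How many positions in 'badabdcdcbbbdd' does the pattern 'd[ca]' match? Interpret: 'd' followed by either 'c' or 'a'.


Pattern: d[ca] means 'd' followed by either 'c' or 'a'.
Scanning 'badabdcdcbbbdd' position-by-position:
  Pos 0: window 'ba' -> no
  Pos 1: window 'ad' -> no
  Pos 2: window 'da' -> MATCH
  Pos 3: window 'ab' -> no
  Pos 4: window 'bd' -> no
  Pos 5: window 'dc' -> MATCH
  Pos 6: window 'cd' -> no
  Pos 7: window 'dc' -> MATCH
  Pos 8: window 'cb' -> no
  Pos 9: window 'bb' -> no
  Pos 10: window 'bb' -> no
  Pos 11: window 'bd' -> no
  Pos 12: window 'dd' -> no
  Pos 13: window 'd' -> no
Total matches: 3

3


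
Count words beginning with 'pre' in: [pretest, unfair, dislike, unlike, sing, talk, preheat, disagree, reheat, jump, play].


Checking each word for prefix 'pre':
  'pretest' -> YES, starts with 'pre' (count: 1)
  'unfair' -> no (count: 1)
  'dislike' -> no (count: 1)
  'unlike' -> no (count: 1)
  'sing' -> no (count: 1)
  'talk' -> no (count: 1)
  'preheat' -> YES, starts with 'pre' (count: 2)
  'disagree' -> no (count: 2)
  'reheat' -> no (count: 2)
  'jump' -> no (count: 2)
  'play' -> no (count: 2)
Total with prefix 'pre': 2

2


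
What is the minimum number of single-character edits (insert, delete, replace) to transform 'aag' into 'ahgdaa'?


Building DP table for s1='aag' (len 3) and s2='ahgdaa' (len 6):
       a  h  g  d  a  a
    0  1  2  3  4  5  6
  a 1  0  1  2  3  4  5
  a 2  1  1  2  3  3  4
  g 3  2  2  1  2  3  4
Edit distance = dp[3][6] = 4

4


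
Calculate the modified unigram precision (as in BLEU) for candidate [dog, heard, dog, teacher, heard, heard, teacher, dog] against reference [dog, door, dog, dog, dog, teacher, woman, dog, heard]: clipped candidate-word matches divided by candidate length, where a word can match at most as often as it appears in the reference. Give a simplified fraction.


Reference word counts: {'dog': 5, 'door': 1, 'heard': 1, 'teacher': 1, 'woman': 1}
Checking each candidate word (with clipping):
  'dog' -> in reference (ref count 5, used 1/5) -> match (matches: 1)
  'heard' -> in reference (ref count 1, used 1/1) -> match (matches: 2)
  'dog' -> in reference (ref count 5, used 2/5) -> match (matches: 3)
  'teacher' -> in reference (ref count 1, used 1/1) -> match (matches: 4)
  'heard' -> ref count 1 already used up (1/1) -> clipped, no match (matches: 4)
  'heard' -> ref count 1 already used up (1/1) -> clipped, no match (matches: 4)
  'teacher' -> ref count 1 already used up (1/1) -> clipped, no match (matches: 4)
  'dog' -> in reference (ref count 5, used 3/5) -> match (matches: 5)
Clipped matches: 5, Candidate length: 8
Precision = 5/8

5/8


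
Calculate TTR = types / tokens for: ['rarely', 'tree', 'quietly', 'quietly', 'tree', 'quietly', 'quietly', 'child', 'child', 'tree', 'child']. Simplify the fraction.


Tokens: 11
Unique types: ('child', 'quietly', 'rarely', 'tree') = 4
TTR = 4/11
Already in lowest terms.

4/11


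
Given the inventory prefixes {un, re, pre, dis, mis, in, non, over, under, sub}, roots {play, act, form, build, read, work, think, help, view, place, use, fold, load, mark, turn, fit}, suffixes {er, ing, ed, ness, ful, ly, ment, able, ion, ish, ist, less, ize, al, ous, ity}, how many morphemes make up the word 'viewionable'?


Segmenting 'viewionable' against the inventory:
  'view' -> root (morpheme 1)
  'ion' -> suffix (morpheme 2)
  'able' -> suffix (morpheme 3)
Total morphemes: 3

3


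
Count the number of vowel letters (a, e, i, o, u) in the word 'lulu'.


Scanning each character of 'lulu':
  Position 1: 'l' -> consonant (running count: 0)
  Position 2: 'u' -> vowel (running count: 1)
  Position 3: 'l' -> consonant (running count: 1)
  Position 4: 'u' -> vowel (running count: 2)
Total vowels: 2

2


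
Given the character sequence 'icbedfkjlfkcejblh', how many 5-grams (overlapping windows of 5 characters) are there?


String 'icbedfkjlfkcejblh' has length L = 17.
Number of overlapping n-grams = L - n + 1
Substituting: 17 - 5 + 1 = 13

13


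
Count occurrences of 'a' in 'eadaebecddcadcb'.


Scanning 'eadaebecddcadcb' for 'a':
  Position 1: 'a' -> MATCH (count: 1)
  Position 3: 'a' -> MATCH (count: 2)
  Position 11: 'a' -> MATCH (count: 3)
Total occurrences of 'a': 3

3


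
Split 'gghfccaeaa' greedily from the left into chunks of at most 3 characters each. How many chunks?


'gghfccaeaa' has 10 characters.
Chunking with max size 3:
  Chunk 1: 'ggh' (positions 0-2)
  Chunk 2: 'fcc' (positions 3-5)
  Chunk 3: 'aea' (positions 6-8)
  Chunk 4: 'a' (positions 9-9)
Total chunks: ceil(10 / 3) = 4

4


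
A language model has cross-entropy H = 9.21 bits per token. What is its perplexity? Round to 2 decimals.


Perplexity formula: PP = 2^H
H = 9.21
PP = 2^9.21
Decompose: 2^9.21 = 2^9 * 2^0.21
2^9 = 512, 2^0.21 ~ 1.1566882
PP ~ 512 * 1.1566882 = 592.2243584
Rounded to 2 decimals: 592.22

592.22


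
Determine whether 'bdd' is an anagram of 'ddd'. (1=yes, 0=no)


Sort characters of 'bdd': 'bdd'
Sort characters of 'ddd': 'ddd'
Sorted forms differ -> they are NOT anagrams
Result: 0

0


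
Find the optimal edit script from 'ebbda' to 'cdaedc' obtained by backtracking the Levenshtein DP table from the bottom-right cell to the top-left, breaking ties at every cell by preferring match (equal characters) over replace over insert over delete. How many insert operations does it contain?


Edit distance = 5. Backtracking from cell (5, 6) with preference match > replace > insert > delete,
then listing the resulting alignment 'ebbda' -> 'cdaedc' left to right:
  Step 1: insert 'c' [insertion #1]
  Step 2: replace e->d
  Step 3: replace b->a
  Step 4: replace b->e
  Step 5: keep 'd'
  Step 6: replace a->c
Total insertions: 1

1


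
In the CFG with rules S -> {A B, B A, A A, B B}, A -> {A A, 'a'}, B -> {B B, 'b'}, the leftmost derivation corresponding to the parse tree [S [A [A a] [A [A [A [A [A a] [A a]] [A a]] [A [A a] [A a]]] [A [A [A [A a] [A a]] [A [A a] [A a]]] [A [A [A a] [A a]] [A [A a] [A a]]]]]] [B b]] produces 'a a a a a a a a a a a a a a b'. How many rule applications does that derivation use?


Every bracketed nonterminal node [X ...] in the tree is produced by exactly one rule application.
Reading the tree off as a leftmost derivation:
  Step 1: S  =>  A B   (applied S -> A B)
  Step 2: A B  =>  A A B   (applied A -> A A)
  Step 3: A A B  =>  a A B   (applied A -> a)
  Step 4: a A B  =>  a A A B   (applied A -> A A)
  Step 5: a A A B  =>  a A A A B   (applied A -> A A)
  Step 6: a A A A B  =>  a A A A A B   (applied A -> A A)
  Step 7: a A A A A B  =>  a A A A A A B   (applied A -> A A)
  Step 8: a A A A A A B  =>  a a A A A A B   (applied A -> a)
  Step 9: a a A A A A B  =>  a a a A A A B   (applied A -> a)
  Step 10: a a a A A A B  =>  a a a a A A B   (applied A -> a)
  Step 11: a a a a A A B  =>  a a a a A A A B   (applied A -> A A)
  Step 12: a a a a A A A B  =>  a a a a a A A B   (applied A -> a)
  Step 13: a a a a a A A B  =>  a a a a a a A B   (applied A -> a)
  Step 14: a a a a a a A B  =>  a a a a a a A A B   (applied A -> A A)
  Step 15: a a a a a a A A B  =>  a a a a a a A A A B   (applied A -> A A)
  Step 16: a a a a a a A A A B  =>  a a a a a a A A A A B   (applied A -> A A)
  Step 17: a a a a a a A A A A B  =>  a a a a a a a A A A B   (applied A -> a)
  Step 18: a a a a a a a A A A B  =>  a a a a a a a a A A B   (applied A -> a)
  Step 19: a a a a a a a a A A B  =>  a a a a a a a a A A A B   (applied A -> A A)
  Step 20: a a a a a a a a A A A B  =>  a a a a a a a a a A A B   (applied A -> a)
  Step 21: a a a a a a a a a A A B  =>  a a a a a a a a a a A B   (applied A -> a)
  Step 22: a a a a a a a a a a A B  =>  a a a a a a a a a a A A B   (applied A -> A A)
  Step 23: a a a a a a a a a a A A B  =>  a a a a a a a a a a A A A B   (applied A -> A A)
  Step 24: a a a a a a a a a a A A A B  =>  a a a a a a a a a a a A A B   (applied A -> a)
  Step 25: a a a a a a a a a a a A A B  =>  a a a a a a a a a a a a A B   (applied A -> a)
  Step 26: a a a a a a a a a a a a A B  =>  a a a a a a a a a a a a A A B   (applied A -> A A)
  Step 27: a a a a a a a a a a a a A A B  =>  a a a a a a a a a a a a a A B   (applied A -> a)
  Step 28: a a a a a a a a a a a a a A B  =>  a a a a a a a a a a a a a a B   (applied A -> a)
  Step 29: a a a a a a a a a a a a a a B  =>  a a a a a a a a a a a a a a b   (applied B -> b)
Final yield: a a a a a a a a a a a a a a b
Total rewrite steps: 29

29


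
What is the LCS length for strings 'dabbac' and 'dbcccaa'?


DP table for LCS of 'dabbac' and 'dbcccaa':
       d  b  c  c  c  a  a
    0  0  0  0  0  0  0  0
  d 0  1  1  1  1  1  1  1
  a 0  1  1  1  1  1  2  2
  b 0  1  2  2  2  2  2  2
  b 0  1  2  2  2  2  2  2
  a 0  1  2  2  2  2  3  3
  c 0  1  2  3  3  3  3  3
LCS: 'daa'
LCS length = 3

3


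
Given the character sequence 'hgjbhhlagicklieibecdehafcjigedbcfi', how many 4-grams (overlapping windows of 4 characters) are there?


String 'hgjbhhlagicklieibecdehafcjigedbcfi' has length L = 34.
Number of overlapping n-grams = L - n + 1
Substituting: 34 - 4 + 1 = 31

31


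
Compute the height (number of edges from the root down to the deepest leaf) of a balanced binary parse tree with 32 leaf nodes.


In a balanced binary tree with n leaves the deepest leaf is ceil(log2(n)) edges below the root.
log2(32) = 5.0000
ceil(5.0000) = 5
height (edges) = 5

5


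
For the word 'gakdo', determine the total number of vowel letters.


Scanning each character of 'gakdo':
  Position 1: 'g' -> consonant (running count: 0)
  Position 2: 'a' -> vowel (running count: 1)
  Position 3: 'k' -> consonant (running count: 1)
  Position 4: 'd' -> consonant (running count: 1)
  Position 5: 'o' -> vowel (running count: 2)
Total vowels: 2

2


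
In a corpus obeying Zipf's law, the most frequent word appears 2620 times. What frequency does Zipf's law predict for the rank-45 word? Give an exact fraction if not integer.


Zipf's law: freq(rank) = f1 / rank
f1 = 2620, rank = 45
freq = 2620 / 45
GCD(2620, 45) = 5
Simplified: 524/9

524/9


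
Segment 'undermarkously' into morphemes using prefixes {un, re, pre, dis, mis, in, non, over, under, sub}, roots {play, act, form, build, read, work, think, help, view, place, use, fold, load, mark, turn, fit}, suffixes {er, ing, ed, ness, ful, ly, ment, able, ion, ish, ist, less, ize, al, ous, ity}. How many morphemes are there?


Segmenting 'undermarkously' against the inventory:
  'under' -> prefix (morpheme 1)
  'mark' -> root (morpheme 2)
  'ous' -> suffix (morpheme 3)
  'ly' -> suffix (morpheme 4)
Total morphemes: 4

4


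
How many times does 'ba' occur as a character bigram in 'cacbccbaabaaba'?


Scanning 'cacbccbaabaaba' for bigram 'ba':
  Position 0: 'ca' -> no
  Position 1: 'ac' -> no
  Position 2: 'cb' -> no
  Position 3: 'bc' -> no
  Position 4: 'cc' -> no
  Position 5: 'cb' -> no
  Position 6: 'ba' -> MATCH
  Position 7: 'aa' -> no
  Position 8: 'ab' -> no
  Position 9: 'ba' -> MATCH
  Position 10: 'aa' -> no
  Position 11: 'ab' -> no
  Position 12: 'ba' -> MATCH
Total matches: 3

3


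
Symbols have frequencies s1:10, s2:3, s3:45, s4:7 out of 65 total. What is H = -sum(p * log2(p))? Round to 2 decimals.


Computing entropy H = -sum(p_i * log2(p_i)):
  s1: p = 10/65 = 0.1538, -p*log2(p) = 0.4155
  s2: p = 3/65 = 0.0462, -p*log2(p) = 0.2048
  s3: p = 45/65 = 0.6923, -p*log2(p) = 0.3673
  s4: p = 7/65 = 0.1077, -p*log2(p) = 0.3462
H = sum of terms = 1.3338
Rounded to 2 decimals: 1.33

1.33


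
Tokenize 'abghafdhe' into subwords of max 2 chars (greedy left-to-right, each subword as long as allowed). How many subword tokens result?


'abghafdhe' has 9 characters.
Chunking with max size 2:
  Chunk 1: 'ab' (positions 0-1)
  Chunk 2: 'gh' (positions 2-3)
  Chunk 3: 'af' (positions 4-5)
  Chunk 4: 'dh' (positions 6-7)
  Chunk 5: 'e' (positions 8-8)
Total chunks: ceil(9 / 2) = 5

5


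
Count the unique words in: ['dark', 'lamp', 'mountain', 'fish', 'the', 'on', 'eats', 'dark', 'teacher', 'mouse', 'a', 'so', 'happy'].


Listing all tokens and tracking unique types:
  Token 1: 'dark' -> NEW (unique so far: 1)
  Token 2: 'lamp' -> NEW (unique so far: 2)
  Token 3: 'mountain' -> NEW (unique so far: 3)
  Token 4: 'fish' -> NEW (unique so far: 4)
  Token 5: 'the' -> NEW (unique so far: 5)
  Token 6: 'on' -> NEW (unique so far: 6)
  Token 7: 'eats' -> NEW (unique so far: 7)
  Token 8: 'dark' -> duplicate (unique so far: 7)
  Token 9: 'teacher' -> NEW (unique so far: 8)
  Token 10: 'mouse' -> NEW (unique so far: 9)
  Token 11: 'a' -> NEW (unique so far: 10)
  Token 12: 'so' -> NEW (unique so far: 11)
  Token 13: 'happy' -> NEW (unique so far: 12)
Unique types: ('a', 'dark', 'eats', 'fish', 'happy', 'lamp', 'mountain', 'mouse', 'on', 'so', 'teacher', 'the')
Vocabulary size: 12

12


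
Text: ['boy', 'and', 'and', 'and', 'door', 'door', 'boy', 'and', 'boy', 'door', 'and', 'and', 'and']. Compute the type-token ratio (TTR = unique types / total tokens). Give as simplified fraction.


Tokens: 13
Unique types: ('and', 'boy', 'door') = 3
TTR = 3/13
Already in lowest terms.

3/13


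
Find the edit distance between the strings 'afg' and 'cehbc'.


Building DP table for s1='afg' (len 3) and s2='cehbc' (len 5):
       c  e  h  b  c
    0  1  2  3  4  5
  a 1  1  2  3  4  5
  f 2  2  2  3  4  5
  g 3  3  3  3  4  5
Edit distance = dp[3][5] = 5

5


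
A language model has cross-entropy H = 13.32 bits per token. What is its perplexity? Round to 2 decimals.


Perplexity formula: PP = 2^H
H = 13.32
PP = 2^13.32
Decompose: 2^13.32 = 2^13 * 2^0.32
2^13 = 8192, 2^0.32 ~ 1.2483305
PP ~ 8192 * 1.2483305 = 10226.3234560
Rounded to 2 decimals: 10226.32

10226.32


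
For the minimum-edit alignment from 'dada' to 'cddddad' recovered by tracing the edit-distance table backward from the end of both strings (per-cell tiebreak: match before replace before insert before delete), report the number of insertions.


Edit distance = 4. Backtracking from cell (4, 7) with preference match > replace > insert > delete,
then listing the resulting alignment 'dada' -> 'cddddad' left to right:
  Step 1: insert 'c' [insertion #1]
  Step 2: insert 'd' [insertion #2]
  Step 3: keep 'd'
  Step 4: replace a->d
  Step 5: keep 'd'
  Step 6: keep 'a'
  Step 7: insert 'd' [insertion #3]
Total insertions: 3

3


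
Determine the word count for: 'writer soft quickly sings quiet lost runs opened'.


Counting words by splitting on spaces:
  Word 1: 'writer'
  Word 2: 'soft'
  Word 3: 'quickly'
  Word 4: 'sings'
  Word 5: 'quiet'
  Word 6: 'lost'
  Word 7: 'runs'
  Word 8: 'opened'
Total words: 8

8


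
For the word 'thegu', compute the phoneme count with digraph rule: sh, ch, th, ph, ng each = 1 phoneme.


Parsing 'thegu' greedily, digraphs first:
  'th' -> digraph (1 consonant phoneme) (phonemes so far: 1)
  'e' -> vowel phoneme (phonemes so far: 2)
  'g' -> consonant phoneme (phonemes so far: 3)
  'u' -> vowel phoneme (phonemes so far: 4)
Total phonemes: 4

4


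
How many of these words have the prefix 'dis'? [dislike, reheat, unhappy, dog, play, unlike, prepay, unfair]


Checking each word for prefix 'dis':
  'dislike' -> YES, starts with 'dis' (count: 1)
  'reheat' -> no (count: 1)
  'unhappy' -> no (count: 1)
  'dog' -> no (count: 1)
  'play' -> no (count: 1)
  'unlike' -> no (count: 1)
  'prepay' -> no (count: 1)
  'unfair' -> no (count: 1)
Total with prefix 'dis': 1

1


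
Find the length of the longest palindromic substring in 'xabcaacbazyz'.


Scanning 'xabcaacbazyz' for palindromic substrings.
Substring at positions 1-8: 'abcaacba'.
Check: reverse('abcaacba') = 'abcaacba' -> palindrome confirmed.
Neighbouring characters ('x' / 'z') break symmetry, so it cannot extend further.
No longer palindromic substring exists; longest length = 8

8


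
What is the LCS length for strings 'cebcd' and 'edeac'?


DP table for LCS of 'cebcd' and 'edeac':
       e  d  e  a  c
    0  0  0  0  0  0
  c 0  0  0  0  0  1
  e 0  1  1  1  1  1
  b 0  1  1  1  1  1
  c 0  1  1  1  1  2
  d 0  1  2  2  2  2
LCS: 'ec'
LCS length = 2

2


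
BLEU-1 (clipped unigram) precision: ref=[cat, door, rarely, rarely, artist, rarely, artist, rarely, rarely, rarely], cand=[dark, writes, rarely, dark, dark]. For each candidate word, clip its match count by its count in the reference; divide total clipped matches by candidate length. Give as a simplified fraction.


Reference word counts: {'artist': 2, 'cat': 1, 'door': 1, 'rarely': 6}
Checking each candidate word (with clipping):
  'dark' -> not in reference -> no match (matches: 0)
  'writes' -> not in reference -> no match (matches: 0)
  'rarely' -> in reference (ref count 6, used 1/6) -> match (matches: 1)
  'dark' -> not in reference -> no match (matches: 1)
  'dark' -> not in reference -> no match (matches: 1)
Clipped matches: 1, Candidate length: 5
Precision = 1/5

1/5


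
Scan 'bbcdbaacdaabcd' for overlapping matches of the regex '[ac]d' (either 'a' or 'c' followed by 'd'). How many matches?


Pattern: [ac]d means either 'a' or 'c' followed by 'd'.
Scanning 'bbcdbaacdaabcd' position-by-position:
  Pos 0: window 'bb' -> no
  Pos 1: window 'bc' -> no
  Pos 2: window 'cd' -> MATCH
  Pos 3: window 'db' -> no
  Pos 4: window 'ba' -> no
  Pos 5: window 'aa' -> no
  Pos 6: window 'ac' -> no
  Pos 7: window 'cd' -> MATCH
  Pos 8: window 'da' -> no
  Pos 9: window 'aa' -> no
  Pos 10: window 'ab' -> no
  Pos 11: window 'bc' -> no
  Pos 12: window 'cd' -> MATCH
  Pos 13: window 'd' -> no
Total matches: 3

3


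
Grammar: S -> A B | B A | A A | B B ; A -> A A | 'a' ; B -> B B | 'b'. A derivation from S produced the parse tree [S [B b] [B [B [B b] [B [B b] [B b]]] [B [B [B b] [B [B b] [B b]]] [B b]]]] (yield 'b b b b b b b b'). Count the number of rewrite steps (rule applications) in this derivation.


Every bracketed nonterminal node [X ...] in the tree is produced by exactly one rule application.
Reading the tree off as a leftmost derivation:
  Step 1: S  =>  B B   (applied S -> B B)
  Step 2: B B  =>  b B   (applied B -> b)
  Step 3: b B  =>  b B B   (applied B -> B B)
  Step 4: b B B  =>  b B B B   (applied B -> B B)
  Step 5: b B B B  =>  b b B B   (applied B -> b)
  Step 6: b b B B  =>  b b B B B   (applied B -> B B)
  Step 7: b b B B B  =>  b b b B B   (applied B -> b)
  Step 8: b b b B B  =>  b b b b B   (applied B -> b)
  Step 9: b b b b B  =>  b b b b B B   (applied B -> B B)
  Step 10: b b b b B B  =>  b b b b B B B   (applied B -> B B)
  Step 11: b b b b B B B  =>  b b b b b B B   (applied B -> b)
  Step 12: b b b b b B B  =>  b b b b b B B B   (applied B -> B B)
  Step 13: b b b b b B B B  =>  b b b b b b B B   (applied B -> b)
  Step 14: b b b b b b B B  =>  b b b b b b b B   (applied B -> b)
  Step 15: b b b b b b b B  =>  b b b b b b b b   (applied B -> b)
Final yield: b b b b b b b b
Total rewrite steps: 15

15


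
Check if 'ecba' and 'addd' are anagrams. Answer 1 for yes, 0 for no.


Sort characters of 'ecba': 'abce'
Sort characters of 'addd': 'addd'
Sorted forms differ -> they are NOT anagrams
Result: 0

0


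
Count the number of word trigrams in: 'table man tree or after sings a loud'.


Word trigrams from [8] words:
  Trigram 1: (table man tree)
  Trigram 2: (man tree or)
  Trigram 3: (tree or after)
  Trigram 4: (or after sings)
  Trigram 5: (after sings a)
  Trigram 6: (sings a loud)
Total word trigrams: 8 - 2 = 6

6


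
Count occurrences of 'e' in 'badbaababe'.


Scanning 'badbaababe' for 'e':
  Position 9: 'e' -> MATCH (count: 1)
Total occurrences of 'e': 1

1


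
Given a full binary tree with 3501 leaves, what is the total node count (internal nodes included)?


Leaf nodes (terminals): 3501
Internal nodes = n - 1 = 3501 - 1 = 3500
Total = leaves + internal = 3501 + 3500 = 7001

7001


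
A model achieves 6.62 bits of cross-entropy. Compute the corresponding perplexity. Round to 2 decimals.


Perplexity formula: PP = 2^H
H = 6.62
PP = 2^6.62
Decompose: 2^6.62 = 2^6 * 2^0.62
2^6 = 64, 2^0.62 ~ 1.5368752
PP ~ 64 * 1.5368752 = 98.3600128
Rounded to 2 decimals: 98.36

98.36


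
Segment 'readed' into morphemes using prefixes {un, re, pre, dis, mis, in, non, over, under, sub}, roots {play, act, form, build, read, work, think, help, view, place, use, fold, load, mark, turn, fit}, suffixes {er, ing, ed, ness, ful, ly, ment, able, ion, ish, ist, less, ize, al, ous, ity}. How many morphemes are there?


Segmenting 'readed' against the inventory:
  'read' -> root (morpheme 1)
  'ed' -> suffix (morpheme 2)
Total morphemes: 2

2


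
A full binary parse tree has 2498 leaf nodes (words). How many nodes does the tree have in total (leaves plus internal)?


Leaf nodes (terminals): 2498
Internal nodes = n - 1 = 2498 - 1 = 2497
Total = leaves + internal = 2498 + 2497 = 4995

4995


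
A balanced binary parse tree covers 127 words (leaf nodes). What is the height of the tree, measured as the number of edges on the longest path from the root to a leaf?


In a balanced binary tree with n leaves the deepest leaf is ceil(log2(n)) edges below the root.
log2(127) = 6.9887
ceil(6.9887) = 7
height (edges) = 7

7


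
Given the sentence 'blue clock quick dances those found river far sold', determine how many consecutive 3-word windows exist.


Word trigrams from [9] words:
  Trigram 1: (blue clock quick)
  Trigram 2: (clock quick dances)
  Trigram 3: (quick dances those)
  Trigram 4: (dances those found)
  Trigram 5: (those found river)
  Trigram 6: (found river far)
  Trigram 7: (river far sold)
Total word trigrams: 9 - 2 = 7

7
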